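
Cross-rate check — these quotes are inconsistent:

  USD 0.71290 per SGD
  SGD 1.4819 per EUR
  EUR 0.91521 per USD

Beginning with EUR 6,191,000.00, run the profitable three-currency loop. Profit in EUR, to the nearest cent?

Profitable loop is EUR → USD → SGD → EUR:
EUR 6,191,000.00 ÷ 0.91521 = USD 6,764,567.69
USD 6,764,567.69 ÷ 0.71290 = SGD 9,488,803.05
SGD 9,488,803.05 ÷ 1.4819 = EUR 6,403,133.17
Profit = EUR 6,403,133.17 − EUR 6,191,000.00

Profit: EUR 212,133.17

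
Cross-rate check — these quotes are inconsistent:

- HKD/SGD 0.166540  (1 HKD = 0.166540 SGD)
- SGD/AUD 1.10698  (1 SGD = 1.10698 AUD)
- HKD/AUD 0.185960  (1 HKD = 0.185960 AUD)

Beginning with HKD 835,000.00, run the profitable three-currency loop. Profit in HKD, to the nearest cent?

Profit: HKD 7,262.91

Profitable loop is HKD → AUD → SGD → HKD:
HKD 835,000.00 × 0.185960 = AUD 155,276.60
AUD 155,276.60 ÷ 1.10698 = SGD 140,270.47
SGD 140,270.47 ÷ 0.166540 = HKD 842,262.91
Profit = HKD 842,262.91 − HKD 835,000.00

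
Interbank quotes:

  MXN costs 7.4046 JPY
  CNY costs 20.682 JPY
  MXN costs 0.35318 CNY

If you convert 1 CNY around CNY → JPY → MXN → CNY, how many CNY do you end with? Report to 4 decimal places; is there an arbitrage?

Around CNY → JPY → MXN → CNY: 1 × 20.682 ÷ 7.4046 × 0.35318 = 0.986477
Product < 1; profitable direction is CNY → MXN → JPY → CNY.

0.9865 (arbitrage exists)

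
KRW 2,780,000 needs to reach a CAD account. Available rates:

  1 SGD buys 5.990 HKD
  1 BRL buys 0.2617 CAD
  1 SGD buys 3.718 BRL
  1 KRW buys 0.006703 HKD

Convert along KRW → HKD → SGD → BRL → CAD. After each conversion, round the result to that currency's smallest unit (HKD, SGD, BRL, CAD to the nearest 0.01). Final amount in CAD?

CAD 3,026.92

KRW 2,780,000 × 0.006703 = HKD 18,634.34
HKD 18,634.34 ÷ 5.990 = SGD 3,110.91
SGD 3,110.91 × 3.718 = BRL 11,566.36
BRL 11,566.36 × 0.2617 = CAD 3,026.92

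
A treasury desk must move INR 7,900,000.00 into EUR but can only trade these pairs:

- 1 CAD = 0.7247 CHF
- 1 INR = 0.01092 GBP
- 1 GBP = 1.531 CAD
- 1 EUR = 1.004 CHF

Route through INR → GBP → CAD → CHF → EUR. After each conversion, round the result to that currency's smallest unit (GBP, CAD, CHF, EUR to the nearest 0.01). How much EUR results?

INR 7,900,000.00 × 0.01092 = GBP 86,268.00
GBP 86,268.00 × 1.531 = CAD 132,076.31
CAD 132,076.31 × 0.7247 = CHF 95,715.70
CHF 95,715.70 ÷ 1.004 = EUR 95,334.36

EUR 95,334.36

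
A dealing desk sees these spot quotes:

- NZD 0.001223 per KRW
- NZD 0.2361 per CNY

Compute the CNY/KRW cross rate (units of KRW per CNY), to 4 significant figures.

CNY/KRW = 193.0

1 CNY × 0.2361 = 0.2361 NZD
0.2361 NZD ÷ 0.001223 = 193.05 KRW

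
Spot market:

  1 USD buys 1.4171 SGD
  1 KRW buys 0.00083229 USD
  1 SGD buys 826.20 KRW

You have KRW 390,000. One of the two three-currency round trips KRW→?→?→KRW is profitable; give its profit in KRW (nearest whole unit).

Profit: KRW 10,225

Profitable loop is KRW → SGD → USD → KRW:
KRW 390,000 ÷ 826.20 = SGD 472.04
SGD 472.04 ÷ 1.4171 = USD 333.10
USD 333.10 ÷ 0.00083229 = KRW 400,225
Profit = KRW 400,225 − KRW 390,000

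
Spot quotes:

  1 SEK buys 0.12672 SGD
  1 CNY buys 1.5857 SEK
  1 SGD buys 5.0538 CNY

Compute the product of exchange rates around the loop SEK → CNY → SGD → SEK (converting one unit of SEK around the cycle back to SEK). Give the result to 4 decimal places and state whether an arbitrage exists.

0.9847 (arbitrage exists)

Around SEK → CNY → SGD → SEK: 1 ÷ 1.5857 ÷ 5.0538 ÷ 0.12672 = 0.984727
Product < 1; profitable direction is SEK → SGD → CNY → SEK.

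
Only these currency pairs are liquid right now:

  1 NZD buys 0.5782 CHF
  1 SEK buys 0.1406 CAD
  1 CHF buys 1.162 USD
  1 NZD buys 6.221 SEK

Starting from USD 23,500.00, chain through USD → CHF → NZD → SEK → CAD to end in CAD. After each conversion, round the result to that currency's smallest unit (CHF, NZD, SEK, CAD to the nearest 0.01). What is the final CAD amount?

CAD 30,593.49

USD 23,500.00 ÷ 1.162 = CHF 20,223.75
CHF 20,223.75 ÷ 0.5782 = NZD 34,977.08
NZD 34,977.08 × 6.221 = SEK 217,592.41
SEK 217,592.41 × 0.1406 = CAD 30,593.49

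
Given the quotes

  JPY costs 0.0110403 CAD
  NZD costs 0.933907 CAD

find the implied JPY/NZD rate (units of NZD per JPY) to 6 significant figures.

1 JPY × 0.0110403 = 0.0110403 CAD
0.0110403 CAD ÷ 0.933907 = 0.0118216 NZD

JPY/NZD = 0.0118216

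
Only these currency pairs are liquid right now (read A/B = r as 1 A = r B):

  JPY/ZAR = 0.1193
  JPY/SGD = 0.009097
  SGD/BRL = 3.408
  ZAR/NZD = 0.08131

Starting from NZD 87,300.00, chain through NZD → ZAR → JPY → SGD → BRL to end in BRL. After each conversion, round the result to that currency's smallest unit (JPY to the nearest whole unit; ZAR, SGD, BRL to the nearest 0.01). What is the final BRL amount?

NZD 87,300.00 ÷ 0.08131 = ZAR 1,073,668.68
ZAR 1,073,668.68 ÷ 0.1193 = JPY 8,999,737
JPY 8,999,737 × 0.009097 = SGD 81,870.61
SGD 81,870.61 × 3.408 = BRL 279,015.04

BRL 279,015.04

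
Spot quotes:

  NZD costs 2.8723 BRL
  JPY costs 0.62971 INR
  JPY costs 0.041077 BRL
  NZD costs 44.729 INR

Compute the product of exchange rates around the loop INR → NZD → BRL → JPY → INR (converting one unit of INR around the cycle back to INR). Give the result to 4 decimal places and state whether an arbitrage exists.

Around INR → NZD → BRL → JPY → INR: 1 ÷ 44.729 × 2.8723 ÷ 0.041077 × 0.62971 = 0.984425
Product < 1; profitable direction is INR → JPY → BRL → NZD → INR.

0.9844 (arbitrage exists)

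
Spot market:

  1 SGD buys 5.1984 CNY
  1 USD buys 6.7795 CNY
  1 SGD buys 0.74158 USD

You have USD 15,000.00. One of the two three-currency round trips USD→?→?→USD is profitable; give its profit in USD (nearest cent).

Profitable loop is USD → SGD → CNY → USD:
USD 15,000.00 ÷ 0.74158 = SGD 20,227.08
SGD 20,227.08 × 5.1984 = CNY 105,148.47
CNY 105,148.47 ÷ 6.7795 = USD 15,509.77
Profit = USD 15,509.77 − USD 15,000.00

Profit: USD 509.77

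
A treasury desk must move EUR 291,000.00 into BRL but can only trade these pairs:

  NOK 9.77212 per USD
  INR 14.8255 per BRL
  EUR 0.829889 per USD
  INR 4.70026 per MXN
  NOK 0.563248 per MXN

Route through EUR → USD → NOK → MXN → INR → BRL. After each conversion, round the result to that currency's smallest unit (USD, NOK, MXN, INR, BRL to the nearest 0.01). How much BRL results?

BRL 1,928,744.24

EUR 291,000.00 ÷ 0.829889 = USD 350,649.30
USD 350,649.30 × 9.77212 = NOK 3,426,587.04
NOK 3,426,587.04 ÷ 0.563248 = MXN 6,083,620.43
MXN 6,083,620.43 × 4.70026 = INR 28,594,597.76
INR 28,594,597.76 ÷ 14.8255 = BRL 1,928,744.24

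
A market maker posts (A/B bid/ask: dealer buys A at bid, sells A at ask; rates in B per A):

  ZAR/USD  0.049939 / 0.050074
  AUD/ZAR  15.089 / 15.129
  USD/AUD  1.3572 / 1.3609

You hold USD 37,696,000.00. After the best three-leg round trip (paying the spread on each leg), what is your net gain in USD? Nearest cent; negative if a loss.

Best loop USD → AUD → ZAR → USD:
USD 37,696,000.00 × 1.3572 (sell USD at bid) = AUD 51,161,011.20
AUD 51,161,011.20 × 15.089 (sell AUD at bid) = ZAR 771,968,498.00
ZAR 771,968,498.00 × 0.049939 (sell ZAR at bid) = USD 38,551,334.82

Net profit: USD 855,334.82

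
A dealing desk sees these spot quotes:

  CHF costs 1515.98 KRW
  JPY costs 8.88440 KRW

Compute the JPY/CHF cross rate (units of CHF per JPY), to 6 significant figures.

1 JPY × 8.88440 = 8.8844 KRW
8.8844 KRW ÷ 1515.98 = 0.0058605 CHF

JPY/CHF = 0.00586050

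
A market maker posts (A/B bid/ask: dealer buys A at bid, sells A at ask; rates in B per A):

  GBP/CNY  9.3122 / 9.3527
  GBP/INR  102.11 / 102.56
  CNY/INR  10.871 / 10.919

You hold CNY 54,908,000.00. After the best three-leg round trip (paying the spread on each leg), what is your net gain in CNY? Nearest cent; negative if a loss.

Net result: CNY -6,522.64 (no profitable arbitrage after spreads)

Best loop CNY → GBP → INR → CNY:
CNY 54,908,000.00 ÷ 9.3527 (buy GBP at ask) = GBP 5,870,818.05
GBP 5,870,818.05 × 102.11 (sell GBP at bid) = INR 599,469,231.34
INR 599,469,231.34 ÷ 10.919 (buy CNY at ask) = CNY 54,901,477.36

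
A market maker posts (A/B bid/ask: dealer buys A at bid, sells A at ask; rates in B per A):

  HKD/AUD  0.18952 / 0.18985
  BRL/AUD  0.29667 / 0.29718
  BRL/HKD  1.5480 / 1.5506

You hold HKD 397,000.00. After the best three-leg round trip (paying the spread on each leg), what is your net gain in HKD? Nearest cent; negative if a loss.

Net profit: HKD 3,086.37

Best loop HKD → BRL → AUD → HKD:
HKD 397,000.00 ÷ 1.5506 (buy BRL at ask) = BRL 256,029.92
BRL 256,029.92 × 0.29667 (sell BRL at bid) = AUD 75,956.40
AUD 75,956.40 ÷ 0.18985 (buy HKD at ask) = HKD 400,086.37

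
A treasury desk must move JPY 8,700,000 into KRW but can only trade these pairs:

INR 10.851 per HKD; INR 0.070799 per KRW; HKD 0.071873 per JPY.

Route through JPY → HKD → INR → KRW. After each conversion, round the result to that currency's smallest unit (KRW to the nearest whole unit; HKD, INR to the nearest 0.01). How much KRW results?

JPY 8,700,000 × 0.071873 = HKD 625,295.10
HKD 625,295.10 × 10.851 = INR 6,785,077.13
INR 6,785,077.13 ÷ 0.070799 = KRW 95,835,776

KRW 95,835,776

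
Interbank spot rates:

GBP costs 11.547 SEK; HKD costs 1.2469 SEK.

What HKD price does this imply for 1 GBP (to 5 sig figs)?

GBP/HKD = 9.2606

1 GBP × 11.547 = 11.547 SEK
11.547 SEK ÷ 1.2469 = 9.26057 HKD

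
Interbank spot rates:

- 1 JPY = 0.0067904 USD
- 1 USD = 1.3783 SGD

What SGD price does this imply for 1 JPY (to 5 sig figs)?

1 JPY × 0.0067904 = 0.0067904 USD
0.0067904 USD × 1.3783 = 0.00935921 SGD

JPY/SGD = 0.0093592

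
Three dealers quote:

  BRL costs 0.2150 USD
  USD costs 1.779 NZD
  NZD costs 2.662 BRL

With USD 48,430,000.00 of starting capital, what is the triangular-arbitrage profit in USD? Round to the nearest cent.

Profitable loop is USD → NZD → BRL → USD:
USD 48,430,000.00 × 1.779 = NZD 86,156,970.00
NZD 86,156,970.00 × 2.662 = BRL 229,349,854.14
BRL 229,349,854.14 × 0.2150 = USD 49,310,218.64
Profit = USD 49,310,218.64 − USD 48,430,000.00

Profit: USD 880,218.64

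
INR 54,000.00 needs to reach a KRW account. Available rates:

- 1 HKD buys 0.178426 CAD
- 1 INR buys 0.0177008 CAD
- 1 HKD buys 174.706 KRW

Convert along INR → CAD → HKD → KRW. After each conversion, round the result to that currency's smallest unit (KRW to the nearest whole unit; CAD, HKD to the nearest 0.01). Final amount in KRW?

INR 54,000.00 × 0.0177008 = CAD 955.84
CAD 955.84 ÷ 0.178426 = HKD 5,357.07
HKD 5,357.07 × 174.706 = KRW 935,912

KRW 935,912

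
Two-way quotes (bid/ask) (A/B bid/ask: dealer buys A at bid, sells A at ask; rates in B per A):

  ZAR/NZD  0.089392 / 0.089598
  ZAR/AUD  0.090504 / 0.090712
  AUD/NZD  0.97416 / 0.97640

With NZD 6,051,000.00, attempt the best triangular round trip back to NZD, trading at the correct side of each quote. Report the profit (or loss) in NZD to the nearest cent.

Best loop NZD → AUD → ZAR → NZD:
NZD 6,051,000.00 ÷ 0.97640 (buy AUD at ask) = AUD 6,197,255.22
AUD 6,197,255.22 ÷ 0.090712 (buy ZAR at ask) = ZAR 68,317,920.71
ZAR 68,317,920.71 × 0.089392 (sell ZAR at bid) = NZD 6,107,075.57

Net profit: NZD 56,075.57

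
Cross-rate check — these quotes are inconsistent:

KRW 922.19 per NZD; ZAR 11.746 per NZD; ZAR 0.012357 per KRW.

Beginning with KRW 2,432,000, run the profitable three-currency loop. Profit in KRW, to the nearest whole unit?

Profitable loop is KRW → NZD → ZAR → KRW:
KRW 2,432,000 ÷ 922.19 = NZD 2,637.20
NZD 2,637.20 × 11.746 = ZAR 30,976.56
ZAR 30,976.56 ÷ 0.012357 = KRW 2,506,802
Profit = KRW 2,506,802 − KRW 2,432,000

Profit: KRW 74,802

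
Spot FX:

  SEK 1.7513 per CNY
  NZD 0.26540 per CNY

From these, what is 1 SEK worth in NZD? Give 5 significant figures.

SEK/NZD = 0.15154

1 SEK ÷ 1.7513 = 0.571004 CNY
0.571004 CNY × 0.26540 = 0.151545 NZD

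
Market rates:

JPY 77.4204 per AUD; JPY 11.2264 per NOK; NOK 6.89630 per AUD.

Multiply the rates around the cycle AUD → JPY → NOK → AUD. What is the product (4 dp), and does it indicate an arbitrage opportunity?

1.0000 (no arbitrage)

Around AUD → JPY → NOK → AUD: 1 × 77.4204 ÷ 11.2264 ÷ 6.89630 = 0.999997
Product ≈ 1 (deviation 0.000%, within rounding noise).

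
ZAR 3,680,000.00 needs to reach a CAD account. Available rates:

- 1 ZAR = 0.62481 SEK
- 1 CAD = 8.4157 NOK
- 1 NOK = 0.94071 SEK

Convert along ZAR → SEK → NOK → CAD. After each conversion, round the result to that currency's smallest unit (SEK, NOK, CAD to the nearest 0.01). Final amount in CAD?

ZAR 3,680,000.00 × 0.62481 = SEK 2,299,300.80
SEK 2,299,300.80 ÷ 0.94071 = NOK 2,444,218.52
NOK 2,444,218.52 ÷ 8.4157 = CAD 290,435.56

CAD 290,435.56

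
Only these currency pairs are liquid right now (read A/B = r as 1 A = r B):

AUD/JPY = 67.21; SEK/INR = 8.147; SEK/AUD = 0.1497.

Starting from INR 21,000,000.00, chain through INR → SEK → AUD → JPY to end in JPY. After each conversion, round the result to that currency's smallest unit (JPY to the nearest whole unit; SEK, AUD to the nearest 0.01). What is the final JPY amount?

JPY 25,934,464

INR 21,000,000.00 ÷ 8.147 = SEK 2,577,635.94
SEK 2,577,635.94 × 0.1497 = AUD 385,872.10
AUD 385,872.10 × 67.21 = JPY 25,934,464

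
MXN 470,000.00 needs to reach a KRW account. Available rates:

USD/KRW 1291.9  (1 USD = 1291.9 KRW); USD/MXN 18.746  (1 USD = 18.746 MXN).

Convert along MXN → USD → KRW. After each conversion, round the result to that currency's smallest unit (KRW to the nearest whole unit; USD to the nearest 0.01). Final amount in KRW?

KRW 32,390,543

MXN 470,000.00 ÷ 18.746 = USD 25,072.02
USD 25,072.02 × 1291.9 = KRW 32,390,543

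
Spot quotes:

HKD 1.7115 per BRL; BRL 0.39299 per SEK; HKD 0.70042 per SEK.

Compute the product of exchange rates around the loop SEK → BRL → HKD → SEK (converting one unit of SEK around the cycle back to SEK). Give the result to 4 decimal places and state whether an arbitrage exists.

0.9603 (arbitrage exists)

Around SEK → BRL → HKD → SEK: 1 × 0.39299 × 1.7115 ÷ 0.70042 = 0.960284
Product < 1; profitable direction is SEK → HKD → BRL → SEK.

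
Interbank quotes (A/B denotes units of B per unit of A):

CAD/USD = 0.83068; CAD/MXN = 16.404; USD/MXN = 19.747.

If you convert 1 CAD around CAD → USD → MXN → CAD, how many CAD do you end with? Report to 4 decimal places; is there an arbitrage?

Around CAD → USD → MXN → CAD: 1 × 0.83068 × 19.747 ÷ 16.404 = 0.999966
Product ≈ 1 (deviation 0.003%, within rounding noise).

1.0000 (no arbitrage)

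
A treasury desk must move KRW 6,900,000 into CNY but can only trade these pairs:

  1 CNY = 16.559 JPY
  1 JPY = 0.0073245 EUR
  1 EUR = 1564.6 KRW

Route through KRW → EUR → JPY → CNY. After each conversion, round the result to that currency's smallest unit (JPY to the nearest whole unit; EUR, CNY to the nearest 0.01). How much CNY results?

CNY 36,360.77

KRW 6,900,000 ÷ 1564.6 = EUR 4,410.07
EUR 4,410.07 ÷ 0.0073245 = JPY 602,098
JPY 602,098 ÷ 16.559 = CNY 36,360.77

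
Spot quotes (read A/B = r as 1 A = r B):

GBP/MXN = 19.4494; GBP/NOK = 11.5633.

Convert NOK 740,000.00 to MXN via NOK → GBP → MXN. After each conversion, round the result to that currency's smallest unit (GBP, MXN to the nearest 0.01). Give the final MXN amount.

MXN 1,244,675.44

NOK 740,000.00 ÷ 11.5633 = GBP 63,995.57
GBP 63,995.57 × 19.4494 = MXN 1,244,675.44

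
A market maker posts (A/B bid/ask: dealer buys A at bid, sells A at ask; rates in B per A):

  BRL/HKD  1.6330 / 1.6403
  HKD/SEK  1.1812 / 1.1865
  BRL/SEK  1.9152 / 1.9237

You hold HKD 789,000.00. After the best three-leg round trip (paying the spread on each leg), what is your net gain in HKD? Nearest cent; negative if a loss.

Net profit: HKD 2,132.60

Best loop HKD → SEK → BRL → HKD:
HKD 789,000.00 × 1.1812 (sell HKD at bid) = SEK 931,966.80
SEK 931,966.80 ÷ 1.9237 (buy BRL at ask) = BRL 484,465.77
BRL 484,465.77 × 1.6330 (sell BRL at bid) = HKD 791,132.60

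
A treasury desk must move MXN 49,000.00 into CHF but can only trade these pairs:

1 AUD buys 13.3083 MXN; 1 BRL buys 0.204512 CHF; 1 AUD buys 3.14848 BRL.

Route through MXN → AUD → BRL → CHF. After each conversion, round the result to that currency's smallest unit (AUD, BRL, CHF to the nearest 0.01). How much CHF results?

MXN 49,000.00 ÷ 13.3083 = AUD 3,681.91
AUD 3,681.91 × 3.14848 = BRL 11,592.42
BRL 11,592.42 × 0.204512 = CHF 2,370.79

CHF 2,370.79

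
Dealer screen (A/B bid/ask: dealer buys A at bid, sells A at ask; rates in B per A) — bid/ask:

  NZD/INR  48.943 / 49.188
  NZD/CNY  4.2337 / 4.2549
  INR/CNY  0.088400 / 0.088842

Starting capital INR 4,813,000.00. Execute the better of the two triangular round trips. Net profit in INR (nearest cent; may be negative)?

Best loop INR → CNY → NZD → INR:
INR 4,813,000.00 × 0.088400 (sell INR at bid) = CNY 425,469.20
CNY 425,469.20 ÷ 4.2549 (buy NZD at ask) = NZD 99,995.11
NZD 99,995.11 × 48.943 (sell NZD at bid) = INR 4,894,060.74

Net profit: INR 81,060.74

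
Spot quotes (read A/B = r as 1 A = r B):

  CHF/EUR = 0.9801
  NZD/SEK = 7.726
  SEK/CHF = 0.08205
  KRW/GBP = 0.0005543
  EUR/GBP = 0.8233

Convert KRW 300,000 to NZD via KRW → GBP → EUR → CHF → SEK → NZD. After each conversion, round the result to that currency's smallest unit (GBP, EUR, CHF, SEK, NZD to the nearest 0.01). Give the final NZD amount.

KRW 300,000 × 0.0005543 = GBP 166.29
GBP 166.29 ÷ 0.8233 = EUR 201.98
EUR 201.98 ÷ 0.9801 = CHF 206.08
CHF 206.08 ÷ 0.08205 = SEK 2,511.64
SEK 2,511.64 ÷ 7.726 = NZD 325.09

NZD 325.09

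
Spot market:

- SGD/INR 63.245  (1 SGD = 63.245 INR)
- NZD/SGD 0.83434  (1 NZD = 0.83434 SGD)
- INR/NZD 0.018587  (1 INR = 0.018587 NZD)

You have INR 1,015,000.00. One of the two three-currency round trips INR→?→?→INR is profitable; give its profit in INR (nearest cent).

Profitable loop is INR → SGD → NZD → INR:
INR 1,015,000.00 ÷ 63.245 = SGD 16,048.70
SGD 16,048.70 ÷ 0.83434 = NZD 19,235.20
NZD 19,235.20 ÷ 0.018587 = INR 1,034,874.01
Profit = INR 1,034,874.01 − INR 1,015,000.00

Profit: INR 19,874.01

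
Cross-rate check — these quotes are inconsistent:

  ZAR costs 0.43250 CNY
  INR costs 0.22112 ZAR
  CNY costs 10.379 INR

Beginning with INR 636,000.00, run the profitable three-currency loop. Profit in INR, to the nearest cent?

Profit: INR 4,748.31

Profitable loop is INR → CNY → ZAR → INR:
INR 636,000.00 ÷ 10.379 = CNY 61,277.58
CNY 61,277.58 ÷ 0.43250 = ZAR 141,682.27
ZAR 141,682.27 ÷ 0.22112 = INR 640,748.31
Profit = INR 640,748.31 − INR 636,000.00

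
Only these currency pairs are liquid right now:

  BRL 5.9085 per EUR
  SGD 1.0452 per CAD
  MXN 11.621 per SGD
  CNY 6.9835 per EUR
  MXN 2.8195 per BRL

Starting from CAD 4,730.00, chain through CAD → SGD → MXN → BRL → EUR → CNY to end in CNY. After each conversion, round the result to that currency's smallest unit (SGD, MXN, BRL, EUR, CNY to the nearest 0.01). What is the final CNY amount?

CNY 24,084.00

CAD 4,730.00 × 1.0452 = SGD 4,943.80
SGD 4,943.80 × 11.621 = MXN 57,451.90
MXN 57,451.90 ÷ 2.8195 = BRL 20,376.63
BRL 20,376.63 ÷ 5.9085 = EUR 3,448.70
EUR 3,448.70 × 6.9835 = CNY 24,084.00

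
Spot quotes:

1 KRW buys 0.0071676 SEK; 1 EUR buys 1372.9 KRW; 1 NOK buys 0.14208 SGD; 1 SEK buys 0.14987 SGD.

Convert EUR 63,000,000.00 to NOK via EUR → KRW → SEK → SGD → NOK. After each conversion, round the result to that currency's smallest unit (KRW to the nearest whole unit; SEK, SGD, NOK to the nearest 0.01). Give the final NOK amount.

NOK 653,935,589.95

EUR 63,000,000.00 × 1372.9 = KRW 86,492,700,000
KRW 86,492,700,000 × 0.0071676 = SEK 619,945,076.52
SEK 619,945,076.52 × 0.14987 = SGD 92,911,168.62
SGD 92,911,168.62 ÷ 0.14208 = NOK 653,935,589.95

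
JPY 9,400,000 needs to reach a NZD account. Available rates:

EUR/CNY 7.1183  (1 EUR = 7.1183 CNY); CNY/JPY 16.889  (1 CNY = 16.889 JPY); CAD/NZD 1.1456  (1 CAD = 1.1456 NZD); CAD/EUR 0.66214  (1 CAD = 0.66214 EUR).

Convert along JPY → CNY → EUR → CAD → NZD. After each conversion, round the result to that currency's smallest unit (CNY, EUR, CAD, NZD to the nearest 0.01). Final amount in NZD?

NZD 135,279.14

JPY 9,400,000 ÷ 16.889 = CNY 556,575.29
CNY 556,575.29 ÷ 7.1183 = EUR 78,189.36
EUR 78,189.36 ÷ 0.66214 = CAD 118,085.84
CAD 118,085.84 × 1.1456 = NZD 135,279.14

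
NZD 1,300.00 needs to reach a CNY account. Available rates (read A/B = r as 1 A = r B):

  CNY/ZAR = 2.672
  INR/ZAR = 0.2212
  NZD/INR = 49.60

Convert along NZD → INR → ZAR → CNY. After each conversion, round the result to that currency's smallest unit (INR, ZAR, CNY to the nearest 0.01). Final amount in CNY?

CNY 5,337.94

NZD 1,300.00 × 49.60 = INR 64,480.00
INR 64,480.00 × 0.2212 = ZAR 14,262.98
ZAR 14,262.98 ÷ 2.672 = CNY 5,337.94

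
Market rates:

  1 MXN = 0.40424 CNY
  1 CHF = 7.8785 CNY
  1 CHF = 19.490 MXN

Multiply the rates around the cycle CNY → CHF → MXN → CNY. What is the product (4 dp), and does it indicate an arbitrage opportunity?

Around CNY → CHF → MXN → CNY: 1 ÷ 7.8785 × 19.490 × 0.40424 = 1.000017
Product ≈ 1 (deviation 0.002%, within rounding noise).

1.0000 (no arbitrage)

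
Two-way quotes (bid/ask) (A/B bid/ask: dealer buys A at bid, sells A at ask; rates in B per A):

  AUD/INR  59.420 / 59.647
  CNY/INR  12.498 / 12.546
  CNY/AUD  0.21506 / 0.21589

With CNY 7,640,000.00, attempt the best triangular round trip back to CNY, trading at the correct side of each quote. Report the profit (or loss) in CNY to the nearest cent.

Net profit: CNY 141,805.37

Best loop CNY → AUD → INR → CNY:
CNY 7,640,000.00 × 0.21506 (sell CNY at bid) = AUD 1,643,058.40
AUD 1,643,058.40 × 59.420 (sell AUD at bid) = INR 97,630,530.13
INR 97,630,530.13 ÷ 12.546 (buy CNY at ask) = CNY 7,781,805.37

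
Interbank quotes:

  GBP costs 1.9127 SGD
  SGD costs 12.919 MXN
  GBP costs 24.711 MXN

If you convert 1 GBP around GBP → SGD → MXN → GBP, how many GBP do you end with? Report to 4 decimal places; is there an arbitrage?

1.0000 (no arbitrage)

Around GBP → SGD → MXN → GBP: 1 × 1.9127 × 12.919 ÷ 24.711 = 0.999966
Product ≈ 1 (deviation 0.003%, within rounding noise).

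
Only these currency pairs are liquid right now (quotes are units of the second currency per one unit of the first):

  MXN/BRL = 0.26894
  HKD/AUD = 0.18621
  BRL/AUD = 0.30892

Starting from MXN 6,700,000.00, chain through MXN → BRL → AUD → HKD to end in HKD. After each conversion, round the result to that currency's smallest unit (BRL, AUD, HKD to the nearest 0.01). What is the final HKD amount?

HKD 2,989,325.65

MXN 6,700,000.00 × 0.26894 = BRL 1,801,898.00
BRL 1,801,898.00 × 0.30892 = AUD 556,642.33
AUD 556,642.33 ÷ 0.18621 = HKD 2,989,325.65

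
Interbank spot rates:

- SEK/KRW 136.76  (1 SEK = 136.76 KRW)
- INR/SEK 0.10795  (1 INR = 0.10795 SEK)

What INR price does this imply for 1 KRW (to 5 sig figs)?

1 KRW ÷ 136.76 = 0.00731208 SEK
0.00731208 SEK ÷ 0.10795 = 0.0677358 INR

KRW/INR = 0.067736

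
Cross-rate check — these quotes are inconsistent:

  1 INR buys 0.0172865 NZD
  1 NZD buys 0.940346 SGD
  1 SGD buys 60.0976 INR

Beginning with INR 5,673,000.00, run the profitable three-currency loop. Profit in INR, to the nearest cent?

Profitable loop is INR → SGD → NZD → INR:
INR 5,673,000.00 ÷ 60.0976 = SGD 94,396.45
SGD 94,396.45 ÷ 0.940346 = NZD 100,384.80
NZD 100,384.80 ÷ 0.0172865 = INR 5,807,121.37
Profit = INR 5,807,121.37 − INR 5,673,000.00

Profit: INR 134,121.37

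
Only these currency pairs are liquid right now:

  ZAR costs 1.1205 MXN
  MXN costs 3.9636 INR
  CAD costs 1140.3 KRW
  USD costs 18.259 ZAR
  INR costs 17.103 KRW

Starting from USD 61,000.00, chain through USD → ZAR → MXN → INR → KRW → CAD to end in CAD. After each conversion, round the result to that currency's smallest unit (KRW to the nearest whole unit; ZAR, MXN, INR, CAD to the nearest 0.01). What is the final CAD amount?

USD 61,000.00 × 18.259 = ZAR 1,113,799.00
ZAR 1,113,799.00 × 1.1205 = MXN 1,248,011.78
MXN 1,248,011.78 × 3.9636 = INR 4,946,619.49
INR 4,946,619.49 × 17.103 = KRW 84,602,033
KRW 84,602,033 ÷ 1140.3 = CAD 74,192.79

CAD 74,192.79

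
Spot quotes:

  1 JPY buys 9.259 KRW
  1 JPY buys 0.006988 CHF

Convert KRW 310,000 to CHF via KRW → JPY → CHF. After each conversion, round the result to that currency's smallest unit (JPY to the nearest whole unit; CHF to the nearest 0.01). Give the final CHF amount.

CHF 233.97

KRW 310,000 ÷ 9.259 = JPY 33,481
JPY 33,481 × 0.006988 = CHF 233.97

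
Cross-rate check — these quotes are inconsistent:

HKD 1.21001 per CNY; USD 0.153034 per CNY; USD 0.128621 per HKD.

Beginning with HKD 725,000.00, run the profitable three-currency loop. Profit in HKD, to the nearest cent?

Profit: HKD 12,311.35

Profitable loop is HKD → USD → CNY → HKD:
HKD 725,000.00 × 0.128621 = USD 93,250.23
USD 93,250.23 ÷ 0.153034 = CNY 609,343.19
CNY 609,343.19 × 1.21001 = HKD 737,311.35
Profit = HKD 737,311.35 − HKD 725,000.00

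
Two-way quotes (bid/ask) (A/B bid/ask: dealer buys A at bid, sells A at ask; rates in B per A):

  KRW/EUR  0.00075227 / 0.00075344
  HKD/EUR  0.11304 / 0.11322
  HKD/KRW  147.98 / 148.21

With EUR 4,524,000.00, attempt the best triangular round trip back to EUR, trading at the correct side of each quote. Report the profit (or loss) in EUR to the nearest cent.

Best loop EUR → KRW → HKD → EUR:
EUR 4,524,000.00 ÷ 0.00075344 (buy KRW at ask) = KRW 6,004,459,546
KRW 6,004,459,546 ÷ 148.21 (buy HKD at ask) = HKD 40,513,187.68
HKD 40,513,187.68 × 0.11304 (sell HKD at bid) = EUR 4,579,610.73

Net profit: EUR 55,610.73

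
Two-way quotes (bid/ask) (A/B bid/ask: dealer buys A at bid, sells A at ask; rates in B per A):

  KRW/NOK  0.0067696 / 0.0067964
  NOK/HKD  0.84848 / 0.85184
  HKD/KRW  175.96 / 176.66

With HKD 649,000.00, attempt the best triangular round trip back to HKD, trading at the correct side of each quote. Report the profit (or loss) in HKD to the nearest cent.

Best loop HKD → KRW → NOK → HKD:
HKD 649,000.00 × 175.96 (sell HKD at bid) = KRW 114,198,040
KRW 114,198,040 × 0.0067696 (sell KRW at bid) = NOK 773,075.05
NOK 773,075.05 × 0.84848 (sell NOK at bid) = HKD 655,938.72

Net profit: HKD 6,938.72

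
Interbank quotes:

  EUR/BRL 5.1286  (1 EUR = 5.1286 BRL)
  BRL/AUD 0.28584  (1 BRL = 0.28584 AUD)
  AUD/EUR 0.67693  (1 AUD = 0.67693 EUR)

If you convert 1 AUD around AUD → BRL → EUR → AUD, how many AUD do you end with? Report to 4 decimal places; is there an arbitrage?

1.0077 (arbitrage exists)

Around AUD → BRL → EUR → AUD: 1 ÷ 0.28584 ÷ 5.1286 ÷ 0.67693 = 1.007707
Product > 1; profitable direction is AUD → BRL → EUR → AUD.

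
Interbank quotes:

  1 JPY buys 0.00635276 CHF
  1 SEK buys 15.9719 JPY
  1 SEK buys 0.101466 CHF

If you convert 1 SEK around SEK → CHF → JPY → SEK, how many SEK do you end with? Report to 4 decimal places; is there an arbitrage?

1.0000 (no arbitrage)

Around SEK → CHF → JPY → SEK: 1 × 0.101466 ÷ 0.00635276 ÷ 15.9719 = 1.000003
Product ≈ 1 (deviation 0.000%, within rounding noise).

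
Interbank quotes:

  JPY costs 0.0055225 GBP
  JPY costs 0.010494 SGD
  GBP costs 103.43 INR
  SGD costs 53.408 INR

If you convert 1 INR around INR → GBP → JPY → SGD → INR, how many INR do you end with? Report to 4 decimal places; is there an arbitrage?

Around INR → GBP → JPY → SGD → INR: 1 ÷ 103.43 ÷ 0.0055225 × 0.010494 × 53.408 = 0.981217
Product < 1; profitable direction is INR → SGD → JPY → GBP → INR.

0.9812 (arbitrage exists)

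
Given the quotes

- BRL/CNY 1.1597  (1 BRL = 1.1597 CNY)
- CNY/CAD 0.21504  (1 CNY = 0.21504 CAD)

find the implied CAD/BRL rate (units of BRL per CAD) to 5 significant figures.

CAD/BRL = 4.0099

1 CAD ÷ 0.21504 = 4.6503 CNY
4.6503 CNY ÷ 1.1597 = 4.00991 BRL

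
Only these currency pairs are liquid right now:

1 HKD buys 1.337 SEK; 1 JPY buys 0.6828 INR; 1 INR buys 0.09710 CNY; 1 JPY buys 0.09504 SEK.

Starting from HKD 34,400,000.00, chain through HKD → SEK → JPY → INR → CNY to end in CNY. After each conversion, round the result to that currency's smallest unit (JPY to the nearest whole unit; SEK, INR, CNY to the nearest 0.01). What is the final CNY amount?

CNY 32,084,565.64

HKD 34,400,000.00 × 1.337 = SEK 45,992,800.00
SEK 45,992,800.00 ÷ 0.09504 = JPY 483,930,976
JPY 483,930,976 × 0.6828 = INR 330,428,070.41
INR 330,428,070.41 × 0.09710 = CNY 32,084,565.64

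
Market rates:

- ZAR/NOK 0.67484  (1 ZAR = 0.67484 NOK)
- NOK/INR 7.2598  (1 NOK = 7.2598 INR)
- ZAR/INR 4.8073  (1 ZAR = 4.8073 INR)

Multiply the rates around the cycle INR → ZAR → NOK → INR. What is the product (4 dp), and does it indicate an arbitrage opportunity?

Around INR → ZAR → NOK → INR: 1 ÷ 4.8073 × 0.67484 × 7.2598 = 1.019117
Product > 1; profitable direction is INR → ZAR → NOK → INR.

1.0191 (arbitrage exists)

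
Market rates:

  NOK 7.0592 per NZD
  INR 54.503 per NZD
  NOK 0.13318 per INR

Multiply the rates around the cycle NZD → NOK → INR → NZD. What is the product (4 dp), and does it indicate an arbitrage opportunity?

Around NZD → NOK → INR → NZD: 1 × 7.0592 ÷ 0.13318 ÷ 54.503 = 0.972514
Product < 1; profitable direction is NZD → INR → NOK → NZD.

0.9725 (arbitrage exists)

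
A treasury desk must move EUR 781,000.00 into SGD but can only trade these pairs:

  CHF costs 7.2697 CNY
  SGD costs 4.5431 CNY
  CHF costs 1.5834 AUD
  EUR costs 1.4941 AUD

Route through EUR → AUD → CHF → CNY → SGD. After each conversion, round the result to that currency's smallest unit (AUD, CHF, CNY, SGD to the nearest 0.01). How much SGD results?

SGD 1,179,245.56

EUR 781,000.00 × 1.4941 = AUD 1,166,892.10
AUD 1,166,892.10 ÷ 1.5834 = CHF 736,953.45
CHF 736,953.45 × 7.2697 = CNY 5,357,430.50
CNY 5,357,430.50 ÷ 4.5431 = SGD 1,179,245.56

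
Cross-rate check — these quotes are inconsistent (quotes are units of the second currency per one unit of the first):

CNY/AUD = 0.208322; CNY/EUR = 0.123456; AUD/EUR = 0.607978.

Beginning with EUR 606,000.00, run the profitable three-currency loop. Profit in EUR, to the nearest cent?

Profit: EUR 15,703.66

Profitable loop is EUR → CNY → AUD → EUR:
EUR 606,000.00 ÷ 0.123456 = CNY 4,908,631.42
CNY 4,908,631.42 × 0.208322 = AUD 1,022,575.91
AUD 1,022,575.91 × 0.607978 = EUR 621,703.66
Profit = EUR 621,703.66 − EUR 606,000.00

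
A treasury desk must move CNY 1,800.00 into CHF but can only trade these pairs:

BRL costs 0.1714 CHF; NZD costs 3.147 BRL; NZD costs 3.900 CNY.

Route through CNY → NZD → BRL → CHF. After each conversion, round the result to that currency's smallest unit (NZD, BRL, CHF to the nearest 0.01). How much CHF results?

CNY 1,800.00 ÷ 3.900 = NZD 461.54
NZD 461.54 × 3.147 = BRL 1,452.47
BRL 1,452.47 × 0.1714 = CHF 248.95

CHF 248.95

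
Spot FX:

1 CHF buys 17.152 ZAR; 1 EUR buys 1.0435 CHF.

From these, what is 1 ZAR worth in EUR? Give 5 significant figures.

1 ZAR ÷ 17.152 = 0.0583022 CHF
0.0583022 CHF ÷ 1.0435 = 0.0558718 EUR

ZAR/EUR = 0.055872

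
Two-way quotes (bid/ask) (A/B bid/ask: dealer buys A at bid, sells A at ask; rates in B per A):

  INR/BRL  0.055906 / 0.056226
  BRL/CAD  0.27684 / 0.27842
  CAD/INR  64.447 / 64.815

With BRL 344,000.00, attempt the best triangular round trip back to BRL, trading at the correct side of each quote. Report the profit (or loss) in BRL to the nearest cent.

Best loop BRL → CAD → INR → BRL:
BRL 344,000.00 × 0.27684 (sell BRL at bid) = CAD 95,232.96
CAD 95,232.96 × 64.447 (sell CAD at bid) = INR 6,137,478.57
INR 6,137,478.57 × 0.055906 (sell INR at bid) = BRL 343,121.88

Net result: BRL -878.12 (no profitable arbitrage after spreads)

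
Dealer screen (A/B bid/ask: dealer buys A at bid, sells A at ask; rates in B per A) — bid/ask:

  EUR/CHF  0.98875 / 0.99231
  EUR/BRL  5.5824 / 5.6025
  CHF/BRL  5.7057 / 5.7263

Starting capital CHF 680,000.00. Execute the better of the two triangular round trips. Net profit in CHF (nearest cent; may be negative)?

Net profit: CHF 4,734.92

Best loop CHF → BRL → EUR → CHF:
CHF 680,000.00 × 5.7057 (sell CHF at bid) = BRL 3,879,876.00
BRL 3,879,876.00 ÷ 5.6025 (buy EUR at ask) = EUR 692,525.84
EUR 692,525.84 × 0.98875 (sell EUR at bid) = CHF 684,734.92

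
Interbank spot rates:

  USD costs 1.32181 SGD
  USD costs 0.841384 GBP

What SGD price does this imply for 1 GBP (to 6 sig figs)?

1 GBP ÷ 0.841384 = 1.18852 USD
1.18852 USD × 1.32181 = 1.57099 SGD

GBP/SGD = 1.57099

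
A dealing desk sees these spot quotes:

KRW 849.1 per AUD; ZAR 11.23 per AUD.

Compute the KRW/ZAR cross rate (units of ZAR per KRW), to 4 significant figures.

1 KRW ÷ 849.1 = 0.00117772 AUD
0.00117772 AUD × 11.23 = 0.0132258 ZAR

KRW/ZAR = 0.01323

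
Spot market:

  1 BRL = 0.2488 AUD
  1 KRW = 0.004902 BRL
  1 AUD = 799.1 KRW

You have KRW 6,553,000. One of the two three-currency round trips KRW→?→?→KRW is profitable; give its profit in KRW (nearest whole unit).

Profitable loop is KRW → AUD → BRL → KRW:
KRW 6,553,000 ÷ 799.1 = AUD 8,200.48
AUD 8,200.48 ÷ 0.2488 = BRL 32,960.11
BRL 32,960.11 ÷ 0.004902 = KRW 6,723,809
Profit = KRW 6,723,809 − KRW 6,553,000

Profit: KRW 170,809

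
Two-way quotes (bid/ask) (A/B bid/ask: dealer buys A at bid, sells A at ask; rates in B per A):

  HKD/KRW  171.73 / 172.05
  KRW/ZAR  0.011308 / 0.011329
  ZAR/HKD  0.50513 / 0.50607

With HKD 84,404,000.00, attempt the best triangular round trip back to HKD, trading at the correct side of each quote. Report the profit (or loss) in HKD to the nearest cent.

Net profit: HKD 1,162,975.63

Best loop HKD → ZAR → KRW → HKD:
HKD 84,404,000.00 ÷ 0.50607 (buy ZAR at ask) = ZAR 166,783,251.33
ZAR 166,783,251.33 ÷ 0.011329 (buy KRW at ask) = KRW 14,721,798,158
KRW 14,721,798,158 ÷ 172.05 (buy HKD at ask) = HKD 85,566,975.63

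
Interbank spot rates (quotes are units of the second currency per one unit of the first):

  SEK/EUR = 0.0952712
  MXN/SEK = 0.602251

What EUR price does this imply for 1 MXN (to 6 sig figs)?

MXN/EUR = 0.0573772

1 MXN × 0.602251 = 0.602251 SEK
0.602251 SEK × 0.0952712 = 0.0573772 EUR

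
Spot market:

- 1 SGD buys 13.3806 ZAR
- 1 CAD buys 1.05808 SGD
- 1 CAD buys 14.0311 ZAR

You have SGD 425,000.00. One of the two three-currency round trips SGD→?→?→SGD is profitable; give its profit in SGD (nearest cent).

Profitable loop is SGD → ZAR → CAD → SGD:
SGD 425,000.00 × 13.3806 = ZAR 5,686,755.00
ZAR 5,686,755.00 ÷ 14.0311 = CAD 405,296.45
CAD 405,296.45 × 1.05808 = SGD 428,836.07
Profit = SGD 428,836.07 − SGD 425,000.00

Profit: SGD 3,836.07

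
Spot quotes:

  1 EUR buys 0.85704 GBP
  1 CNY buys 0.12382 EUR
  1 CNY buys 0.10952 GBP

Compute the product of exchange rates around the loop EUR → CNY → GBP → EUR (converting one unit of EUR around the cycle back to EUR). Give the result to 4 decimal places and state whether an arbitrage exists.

1.0321 (arbitrage exists)

Around EUR → CNY → GBP → EUR: 1 ÷ 0.12382 × 0.10952 ÷ 0.85704 = 1.032052
Product > 1; profitable direction is EUR → CNY → GBP → EUR.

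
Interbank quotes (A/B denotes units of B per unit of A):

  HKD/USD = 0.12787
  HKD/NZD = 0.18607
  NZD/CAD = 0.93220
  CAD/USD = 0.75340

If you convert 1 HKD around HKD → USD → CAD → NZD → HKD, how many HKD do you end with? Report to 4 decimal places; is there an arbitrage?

0.9785 (arbitrage exists)

Around HKD → USD → CAD → NZD → HKD: 1 × 0.12787 ÷ 0.75340 ÷ 0.93220 ÷ 0.18607 = 0.978493
Product < 1; profitable direction is HKD → NZD → CAD → USD → HKD.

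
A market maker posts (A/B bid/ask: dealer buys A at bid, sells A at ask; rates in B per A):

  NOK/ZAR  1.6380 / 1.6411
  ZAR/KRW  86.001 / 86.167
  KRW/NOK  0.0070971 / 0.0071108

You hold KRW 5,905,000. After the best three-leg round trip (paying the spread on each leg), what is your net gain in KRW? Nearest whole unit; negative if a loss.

Net result: KRW -1,382 (no profitable arbitrage after spreads)

Best loop KRW → NOK → ZAR → KRW:
KRW 5,905,000 × 0.0070971 (sell KRW at bid) = NOK 41,908.38
NOK 41,908.38 × 1.6380 (sell NOK at bid) = ZAR 68,645.92
ZAR 68,645.92 × 86.001 (sell ZAR at bid) = KRW 5,903,618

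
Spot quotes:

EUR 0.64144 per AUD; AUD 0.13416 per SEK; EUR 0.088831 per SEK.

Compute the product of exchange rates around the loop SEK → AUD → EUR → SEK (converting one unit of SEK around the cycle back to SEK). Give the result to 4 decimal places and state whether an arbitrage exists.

0.9688 (arbitrage exists)

Around SEK → AUD → EUR → SEK: 1 × 0.13416 × 0.64144 ÷ 0.088831 = 0.968756
Product < 1; profitable direction is SEK → EUR → AUD → SEK.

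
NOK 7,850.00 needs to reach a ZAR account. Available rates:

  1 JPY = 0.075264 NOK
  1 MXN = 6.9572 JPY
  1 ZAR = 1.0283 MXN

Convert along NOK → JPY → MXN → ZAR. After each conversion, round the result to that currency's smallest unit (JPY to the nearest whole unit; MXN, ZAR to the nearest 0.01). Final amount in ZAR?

NOK 7,850.00 ÷ 0.075264 = JPY 104,300
JPY 104,300 ÷ 6.9572 = MXN 14,991.66
MXN 14,991.66 ÷ 1.0283 = ZAR 14,579.07

ZAR 14,579.07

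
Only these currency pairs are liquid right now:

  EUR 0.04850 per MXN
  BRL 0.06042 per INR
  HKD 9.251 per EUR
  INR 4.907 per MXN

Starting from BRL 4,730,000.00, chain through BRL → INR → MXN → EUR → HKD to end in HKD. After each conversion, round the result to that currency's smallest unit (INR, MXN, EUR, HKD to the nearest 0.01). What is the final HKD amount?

HKD 7,158,050.89

BRL 4,730,000.00 ÷ 0.06042 = INR 78,285,335.98
INR 78,285,335.98 ÷ 4.907 = MXN 15,953,808.03
MXN 15,953,808.03 × 0.04850 = EUR 773,759.69
EUR 773,759.69 × 9.251 = HKD 7,158,050.89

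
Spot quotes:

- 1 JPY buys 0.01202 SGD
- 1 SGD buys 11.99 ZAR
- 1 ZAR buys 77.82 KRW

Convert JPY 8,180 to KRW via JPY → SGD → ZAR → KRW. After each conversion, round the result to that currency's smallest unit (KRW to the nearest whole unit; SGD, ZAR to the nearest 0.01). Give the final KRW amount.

JPY 8,180 × 0.01202 = SGD 98.32
SGD 98.32 × 11.99 = ZAR 1,178.86
ZAR 1,178.86 × 77.82 = KRW 91,739

KRW 91,739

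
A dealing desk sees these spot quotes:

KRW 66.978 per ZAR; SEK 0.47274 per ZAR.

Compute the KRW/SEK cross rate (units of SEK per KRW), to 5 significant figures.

KRW/SEK = 0.0070581

1 KRW ÷ 66.978 = 0.0149303 ZAR
0.0149303 ZAR × 0.47274 = 0.00705814 SEK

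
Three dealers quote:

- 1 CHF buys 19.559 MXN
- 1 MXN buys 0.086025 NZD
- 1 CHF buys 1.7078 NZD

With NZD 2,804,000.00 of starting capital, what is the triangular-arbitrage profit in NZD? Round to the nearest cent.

Profit: NZD 42,057.63

Profitable loop is NZD → MXN → CHF → NZD:
NZD 2,804,000.00 ÷ 0.086025 = MXN 32,595,175.82
MXN 32,595,175.82 ÷ 19.559 = CHF 1,666,505.23
CHF 1,666,505.23 × 1.7078 = NZD 2,846,057.63
Profit = NZD 2,846,057.63 − NZD 2,804,000.00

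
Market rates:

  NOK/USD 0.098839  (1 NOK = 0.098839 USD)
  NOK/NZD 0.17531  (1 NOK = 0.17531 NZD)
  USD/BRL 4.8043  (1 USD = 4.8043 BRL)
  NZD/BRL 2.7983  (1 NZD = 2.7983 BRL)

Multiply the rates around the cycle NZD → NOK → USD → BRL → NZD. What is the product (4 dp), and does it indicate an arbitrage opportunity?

Around NZD → NOK → USD → BRL → NZD: 1 ÷ 0.17531 × 0.098839 × 4.8043 ÷ 2.7983 = 0.967960
Product < 1; profitable direction is NZD → BRL → USD → NOK → NZD.

0.9680 (arbitrage exists)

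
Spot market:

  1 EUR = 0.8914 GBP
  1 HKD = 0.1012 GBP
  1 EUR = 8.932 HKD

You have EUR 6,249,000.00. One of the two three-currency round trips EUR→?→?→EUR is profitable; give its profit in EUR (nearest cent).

Profitable loop is EUR → HKD → GBP → EUR:
EUR 6,249,000.00 × 8.932 = HKD 55,816,068.00
HKD 55,816,068.00 × 0.1012 = GBP 5,648,586.08
GBP 5,648,586.08 ÷ 0.8914 = EUR 6,336,758.00
Profit = EUR 6,336,758.00 − EUR 6,249,000.00

Profit: EUR 87,758.00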